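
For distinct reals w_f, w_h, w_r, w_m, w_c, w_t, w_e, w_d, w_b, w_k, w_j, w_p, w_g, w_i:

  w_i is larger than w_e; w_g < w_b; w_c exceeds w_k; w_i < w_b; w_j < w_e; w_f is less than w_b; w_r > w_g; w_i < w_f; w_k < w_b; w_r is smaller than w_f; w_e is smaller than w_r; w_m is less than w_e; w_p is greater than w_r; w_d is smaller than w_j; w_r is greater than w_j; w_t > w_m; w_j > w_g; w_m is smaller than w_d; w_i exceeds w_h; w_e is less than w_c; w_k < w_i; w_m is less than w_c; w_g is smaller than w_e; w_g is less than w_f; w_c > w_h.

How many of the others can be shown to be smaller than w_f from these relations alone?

9

From w_f the given relations immediately reach w_g, w_r, w_i.
From those, w_h, w_k, w_j, w_e — 7 in total.
From those, w_m, w_d — 9 in total.
Nothing else is reachable below w_f; 9 in all.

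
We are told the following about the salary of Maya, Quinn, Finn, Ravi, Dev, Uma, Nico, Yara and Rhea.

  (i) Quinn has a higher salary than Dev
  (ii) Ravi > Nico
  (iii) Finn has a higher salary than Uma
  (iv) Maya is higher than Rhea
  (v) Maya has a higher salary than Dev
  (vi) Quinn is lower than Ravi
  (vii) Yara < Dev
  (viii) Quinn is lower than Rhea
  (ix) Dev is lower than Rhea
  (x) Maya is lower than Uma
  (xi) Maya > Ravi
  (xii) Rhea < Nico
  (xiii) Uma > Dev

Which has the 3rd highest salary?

Chaining the given pairs: Yara < Dev < Quinn < Rhea < Nico < Ravi < Maya < Uma < Finn.
The 3rd largest is Maya.

Maya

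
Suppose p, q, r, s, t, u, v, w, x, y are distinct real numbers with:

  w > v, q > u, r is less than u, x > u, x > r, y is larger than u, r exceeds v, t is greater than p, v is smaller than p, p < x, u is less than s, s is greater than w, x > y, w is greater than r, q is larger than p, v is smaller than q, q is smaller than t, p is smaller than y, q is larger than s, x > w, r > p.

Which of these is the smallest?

p is not least since v < p; r is not least since v < r; u is not least since r < u; w is not least since r < w; y is not least since p < y; s is not least since w < s; q is not least since u < q; x is not least since r < x; t is not least since p < t.
Only v has nothing below it, so v is the smallest.

v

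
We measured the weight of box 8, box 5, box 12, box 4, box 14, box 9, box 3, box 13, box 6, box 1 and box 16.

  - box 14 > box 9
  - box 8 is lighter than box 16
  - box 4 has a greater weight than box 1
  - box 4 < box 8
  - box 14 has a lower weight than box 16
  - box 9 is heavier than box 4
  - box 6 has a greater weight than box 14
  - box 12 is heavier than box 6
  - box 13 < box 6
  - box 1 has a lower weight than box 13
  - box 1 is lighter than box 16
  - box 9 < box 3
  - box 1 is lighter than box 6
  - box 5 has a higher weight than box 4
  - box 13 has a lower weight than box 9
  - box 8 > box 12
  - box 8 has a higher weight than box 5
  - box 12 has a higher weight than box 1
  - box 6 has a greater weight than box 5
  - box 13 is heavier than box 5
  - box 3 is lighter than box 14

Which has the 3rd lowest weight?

box 5

Piecing the relations together gives one ordering: box 1 < box 4 < box 5 < box 13 < box 9 < box 3 < box 14 < box 6 < box 12 < box 8 < box 16.
The 3rd smallest is box 5.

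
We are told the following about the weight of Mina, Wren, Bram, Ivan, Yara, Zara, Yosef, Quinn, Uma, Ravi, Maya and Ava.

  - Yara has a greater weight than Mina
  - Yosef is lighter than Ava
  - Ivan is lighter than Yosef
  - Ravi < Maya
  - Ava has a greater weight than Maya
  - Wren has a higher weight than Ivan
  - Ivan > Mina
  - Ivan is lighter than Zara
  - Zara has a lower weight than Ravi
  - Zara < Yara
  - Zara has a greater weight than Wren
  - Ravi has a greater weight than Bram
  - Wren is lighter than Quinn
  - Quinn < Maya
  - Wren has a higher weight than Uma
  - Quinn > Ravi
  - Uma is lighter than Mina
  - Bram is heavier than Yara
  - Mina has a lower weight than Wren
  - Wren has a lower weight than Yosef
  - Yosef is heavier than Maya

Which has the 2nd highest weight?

Piecing the relations together gives one ordering: Uma < Mina < Ivan < Wren < Zara < Yara < Bram < Ravi < Quinn < Maya < Yosef < Ava.
The 2nd largest is Yosef.

Yosef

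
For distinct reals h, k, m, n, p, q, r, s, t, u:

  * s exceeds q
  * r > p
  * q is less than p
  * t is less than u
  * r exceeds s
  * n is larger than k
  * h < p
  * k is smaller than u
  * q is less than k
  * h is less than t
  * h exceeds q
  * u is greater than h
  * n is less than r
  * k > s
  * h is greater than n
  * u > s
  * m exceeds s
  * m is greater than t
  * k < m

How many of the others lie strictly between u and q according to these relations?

5

Chaining upward from q reaches: s, k, n, h, p, r, t, m.
Chaining downward from u reaches: s, k, n, h, t.
Strictly between q and u are those in both lists: s, k, n, h, t — 5 elements.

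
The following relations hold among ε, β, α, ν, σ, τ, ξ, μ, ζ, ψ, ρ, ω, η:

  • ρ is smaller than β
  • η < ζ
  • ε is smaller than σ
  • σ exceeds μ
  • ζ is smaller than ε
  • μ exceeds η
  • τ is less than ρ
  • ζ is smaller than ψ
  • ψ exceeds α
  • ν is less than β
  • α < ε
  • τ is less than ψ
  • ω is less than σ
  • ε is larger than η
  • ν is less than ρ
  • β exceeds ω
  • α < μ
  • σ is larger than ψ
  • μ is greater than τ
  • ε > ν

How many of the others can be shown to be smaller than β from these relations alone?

4

Directly below β: ν, ω, ρ.
One step further: τ (4 so far).
Nothing else is reachable below β; 4 in all.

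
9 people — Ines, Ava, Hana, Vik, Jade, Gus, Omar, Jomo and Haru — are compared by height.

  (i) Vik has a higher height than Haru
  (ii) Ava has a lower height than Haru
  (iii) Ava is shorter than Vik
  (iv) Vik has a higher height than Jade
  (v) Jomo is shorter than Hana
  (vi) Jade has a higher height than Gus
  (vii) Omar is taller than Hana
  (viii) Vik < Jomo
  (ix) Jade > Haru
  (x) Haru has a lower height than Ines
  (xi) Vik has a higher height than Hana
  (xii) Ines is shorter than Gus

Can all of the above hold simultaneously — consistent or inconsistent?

Chaining the given relations yields Vik < Jomo < Hana, so Vik < Hana. But one relation states Hana < Vik. These cannot both hold.

inconsistent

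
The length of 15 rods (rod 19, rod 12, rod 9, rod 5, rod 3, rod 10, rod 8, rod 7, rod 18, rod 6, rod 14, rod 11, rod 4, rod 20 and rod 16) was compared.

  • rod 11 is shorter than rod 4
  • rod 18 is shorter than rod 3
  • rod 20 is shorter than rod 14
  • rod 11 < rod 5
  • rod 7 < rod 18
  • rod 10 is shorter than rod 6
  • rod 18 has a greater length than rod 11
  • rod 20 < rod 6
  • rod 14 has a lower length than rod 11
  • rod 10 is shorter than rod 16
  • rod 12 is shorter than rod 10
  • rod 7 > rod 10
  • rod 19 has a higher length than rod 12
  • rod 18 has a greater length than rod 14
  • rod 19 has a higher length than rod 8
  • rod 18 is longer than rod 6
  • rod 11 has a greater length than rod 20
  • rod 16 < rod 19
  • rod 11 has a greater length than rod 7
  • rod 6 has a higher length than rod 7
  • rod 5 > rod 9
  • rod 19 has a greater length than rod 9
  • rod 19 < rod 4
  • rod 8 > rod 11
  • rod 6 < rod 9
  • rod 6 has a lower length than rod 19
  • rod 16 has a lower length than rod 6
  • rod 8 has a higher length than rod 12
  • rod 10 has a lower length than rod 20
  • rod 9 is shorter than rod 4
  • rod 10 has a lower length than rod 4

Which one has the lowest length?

rod 12

Chaining upward from rod 12: directly above it, rod 10, rod 8, rod 19; then rod 20, rod 16, rod 7, rod 6, rod 4; then rod 14, rod 9, rod 11, rod 18; then rod 3, rod 5.
That covers every other element, and nothing is given below rod 12, so rod 12 is the lowest length.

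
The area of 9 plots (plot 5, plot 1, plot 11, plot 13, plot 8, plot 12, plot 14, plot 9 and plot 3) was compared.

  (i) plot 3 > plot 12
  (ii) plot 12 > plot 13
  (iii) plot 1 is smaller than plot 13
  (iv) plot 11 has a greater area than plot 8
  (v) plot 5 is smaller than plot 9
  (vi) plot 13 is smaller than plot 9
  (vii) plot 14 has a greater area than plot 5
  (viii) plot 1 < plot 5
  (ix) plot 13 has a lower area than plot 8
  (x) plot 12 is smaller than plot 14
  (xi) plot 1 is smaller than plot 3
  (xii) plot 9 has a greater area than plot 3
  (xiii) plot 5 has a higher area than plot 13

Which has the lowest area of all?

Chaining upward from plot 1: directly above it, plot 13, plot 3, plot 5; then plot 12, plot 8, plot 14, plot 9; then plot 11.
That covers every other element, and nothing is given below plot 1, so plot 1 is the lowest area.

plot 1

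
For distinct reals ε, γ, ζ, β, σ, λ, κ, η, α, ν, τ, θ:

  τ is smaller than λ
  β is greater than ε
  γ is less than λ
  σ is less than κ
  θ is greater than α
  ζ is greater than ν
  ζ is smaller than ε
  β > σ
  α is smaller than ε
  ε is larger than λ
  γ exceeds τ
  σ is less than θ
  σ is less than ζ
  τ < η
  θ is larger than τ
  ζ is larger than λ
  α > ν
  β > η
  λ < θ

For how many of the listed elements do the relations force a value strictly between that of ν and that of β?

3

Chaining upward from ν reaches: α, ζ, θ, ε.
Chaining downward from β reaches: τ, α, γ, σ, λ, ζ, η, ε.
Strictly between ν and β are those in both lists: α, ζ, ε — 3 elements.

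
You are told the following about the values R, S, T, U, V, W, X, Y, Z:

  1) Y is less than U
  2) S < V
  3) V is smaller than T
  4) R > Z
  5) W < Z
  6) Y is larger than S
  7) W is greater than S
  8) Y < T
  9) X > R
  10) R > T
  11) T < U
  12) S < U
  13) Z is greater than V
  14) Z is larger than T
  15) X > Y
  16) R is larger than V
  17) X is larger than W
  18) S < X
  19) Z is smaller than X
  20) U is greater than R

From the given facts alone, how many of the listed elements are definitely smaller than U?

The elements the relations force below U are S, Y, V, T, W, Z, R — no chain reaches any other.
That is 7.

7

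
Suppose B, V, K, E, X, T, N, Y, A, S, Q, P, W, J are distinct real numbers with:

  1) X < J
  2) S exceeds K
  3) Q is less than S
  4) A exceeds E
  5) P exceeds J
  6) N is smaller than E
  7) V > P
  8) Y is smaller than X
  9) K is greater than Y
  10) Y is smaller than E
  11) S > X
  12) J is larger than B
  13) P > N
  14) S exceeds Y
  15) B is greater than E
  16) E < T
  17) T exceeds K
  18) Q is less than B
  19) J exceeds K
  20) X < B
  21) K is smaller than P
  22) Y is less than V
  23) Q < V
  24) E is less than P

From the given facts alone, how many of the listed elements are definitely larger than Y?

Directly above Y: X, E, K, V, S.
One step further: T, B, A, J, P (10 so far).
No other element is forced above Y by the given relations, so the count is 10.

10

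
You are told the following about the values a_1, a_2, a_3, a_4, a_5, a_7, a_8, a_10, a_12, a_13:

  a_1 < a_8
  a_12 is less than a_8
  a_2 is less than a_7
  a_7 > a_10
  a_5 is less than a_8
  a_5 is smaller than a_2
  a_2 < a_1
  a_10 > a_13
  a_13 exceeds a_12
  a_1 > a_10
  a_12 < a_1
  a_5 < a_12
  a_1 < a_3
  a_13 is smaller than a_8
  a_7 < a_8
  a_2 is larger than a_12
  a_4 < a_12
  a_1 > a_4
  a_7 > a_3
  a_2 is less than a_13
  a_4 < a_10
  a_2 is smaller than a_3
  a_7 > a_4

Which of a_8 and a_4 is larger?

a_8

a_4 < a_12 < a_2 < a_13 < a_10 < a_1 < a_3 < a_7 < a_8, by transitivity through a_12, a_2, a_13, a_10, a_1, a_3, a_7.
So a_4 < a_8; a_8 is the larger of the two.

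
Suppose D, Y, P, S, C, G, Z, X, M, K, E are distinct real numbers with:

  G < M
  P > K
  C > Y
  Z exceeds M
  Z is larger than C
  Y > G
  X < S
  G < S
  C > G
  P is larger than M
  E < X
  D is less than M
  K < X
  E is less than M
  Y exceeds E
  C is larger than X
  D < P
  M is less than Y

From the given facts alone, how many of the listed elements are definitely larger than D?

5

The elements the relations force above D are M, Y, P, C, Z — no chain reaches any other.
That is 5.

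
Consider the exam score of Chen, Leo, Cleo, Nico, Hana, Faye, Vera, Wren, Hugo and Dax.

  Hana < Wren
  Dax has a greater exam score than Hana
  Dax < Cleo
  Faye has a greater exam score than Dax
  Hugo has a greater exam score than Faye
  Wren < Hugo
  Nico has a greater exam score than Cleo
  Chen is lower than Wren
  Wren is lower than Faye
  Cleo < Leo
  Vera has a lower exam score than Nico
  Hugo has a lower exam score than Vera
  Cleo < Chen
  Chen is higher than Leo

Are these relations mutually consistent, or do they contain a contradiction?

The single ordering Hana < Dax < Cleo < Leo < Chen < Wren < Faye < Hugo < Vera < Nico satisfies every listed relation, so no contradiction arises.

consistent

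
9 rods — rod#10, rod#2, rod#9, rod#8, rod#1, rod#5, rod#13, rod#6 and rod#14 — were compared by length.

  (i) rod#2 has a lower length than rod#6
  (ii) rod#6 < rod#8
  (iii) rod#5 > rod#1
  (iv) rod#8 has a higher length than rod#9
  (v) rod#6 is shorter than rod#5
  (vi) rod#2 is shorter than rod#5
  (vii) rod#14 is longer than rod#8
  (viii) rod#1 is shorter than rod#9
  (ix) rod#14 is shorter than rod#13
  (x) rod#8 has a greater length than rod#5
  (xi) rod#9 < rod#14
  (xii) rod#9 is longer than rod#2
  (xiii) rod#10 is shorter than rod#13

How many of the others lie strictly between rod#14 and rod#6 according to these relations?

2

Chaining upward from rod#6 reaches: rod#5, rod#8, rod#13.
Chaining downward from rod#14 reaches: rod#1, rod#2, rod#9, rod#5, rod#8.
Strictly between rod#6 and rod#14 are those in both lists: rod#5, rod#8 — 2 elements.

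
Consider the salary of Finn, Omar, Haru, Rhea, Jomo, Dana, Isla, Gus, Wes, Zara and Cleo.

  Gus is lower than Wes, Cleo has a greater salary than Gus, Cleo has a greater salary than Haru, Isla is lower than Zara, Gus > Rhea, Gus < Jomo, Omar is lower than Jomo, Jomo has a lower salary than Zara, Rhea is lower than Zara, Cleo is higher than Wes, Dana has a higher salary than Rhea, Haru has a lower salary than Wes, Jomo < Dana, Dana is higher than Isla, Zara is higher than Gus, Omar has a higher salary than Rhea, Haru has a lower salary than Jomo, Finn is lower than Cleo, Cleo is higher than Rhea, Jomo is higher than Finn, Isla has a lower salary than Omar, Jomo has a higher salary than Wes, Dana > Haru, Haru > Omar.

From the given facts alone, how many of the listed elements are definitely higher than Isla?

From Isla the given relations immediately reach Omar, Zara, Dana.
From those, Haru, Jomo — 5 in total.
From those, Wes, Cleo — 7 in total.
No other element is forced above Isla by the given relations, so the count is 7.

7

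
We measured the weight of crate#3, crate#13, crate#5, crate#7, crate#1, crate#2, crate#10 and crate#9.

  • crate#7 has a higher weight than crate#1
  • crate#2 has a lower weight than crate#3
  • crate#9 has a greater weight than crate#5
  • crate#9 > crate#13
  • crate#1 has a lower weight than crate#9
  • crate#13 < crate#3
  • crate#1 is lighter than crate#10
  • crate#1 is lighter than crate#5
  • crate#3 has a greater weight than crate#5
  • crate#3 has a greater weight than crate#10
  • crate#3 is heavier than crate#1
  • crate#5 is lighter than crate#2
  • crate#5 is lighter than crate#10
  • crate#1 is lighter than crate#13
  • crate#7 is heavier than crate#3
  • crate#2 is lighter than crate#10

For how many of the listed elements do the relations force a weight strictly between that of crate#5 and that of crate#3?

2

The relations place crate#5 below crate#3. An element lies strictly between them when it is forced above crate#5 and also forced below crate#3.
Above crate#5: {crate#2, crate#10, crate#9, crate#7}. Below crate#3: {crate#1, crate#13, crate#2, crate#10}.
Intersection: {crate#2, crate#10} — 2.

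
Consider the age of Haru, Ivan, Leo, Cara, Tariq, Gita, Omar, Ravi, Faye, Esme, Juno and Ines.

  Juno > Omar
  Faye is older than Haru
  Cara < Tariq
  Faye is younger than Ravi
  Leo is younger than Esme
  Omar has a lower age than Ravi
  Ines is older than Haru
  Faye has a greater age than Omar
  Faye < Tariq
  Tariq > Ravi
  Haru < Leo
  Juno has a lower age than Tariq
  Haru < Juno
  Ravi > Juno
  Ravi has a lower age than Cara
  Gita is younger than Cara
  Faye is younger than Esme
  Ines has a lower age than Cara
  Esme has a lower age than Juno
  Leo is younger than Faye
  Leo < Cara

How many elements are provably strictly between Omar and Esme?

Chaining upward from Omar reaches: Faye, Juno, Ravi, Cara, Tariq.
Chaining downward from Esme reaches: Haru, Leo, Faye.
Strictly between Omar and Esme are those in both lists: Faye — 1 element.

1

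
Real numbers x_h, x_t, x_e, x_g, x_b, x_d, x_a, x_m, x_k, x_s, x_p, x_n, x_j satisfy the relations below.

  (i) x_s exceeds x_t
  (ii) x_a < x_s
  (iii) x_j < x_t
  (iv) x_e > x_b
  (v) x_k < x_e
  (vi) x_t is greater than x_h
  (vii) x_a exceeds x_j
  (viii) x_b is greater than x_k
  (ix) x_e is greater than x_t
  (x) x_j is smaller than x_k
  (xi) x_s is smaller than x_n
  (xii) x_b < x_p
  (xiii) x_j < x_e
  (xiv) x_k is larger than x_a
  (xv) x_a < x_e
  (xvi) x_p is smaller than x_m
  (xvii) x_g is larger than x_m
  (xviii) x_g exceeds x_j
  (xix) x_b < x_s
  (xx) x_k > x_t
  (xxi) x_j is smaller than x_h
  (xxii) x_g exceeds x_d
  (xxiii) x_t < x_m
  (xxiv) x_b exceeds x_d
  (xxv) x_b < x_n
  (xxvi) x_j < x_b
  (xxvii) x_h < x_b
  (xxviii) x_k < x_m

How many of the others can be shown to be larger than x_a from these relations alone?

Directly above x_a: x_k, x_s, x_e.
One step further: x_b, x_n, x_m (6 so far).
One step further: x_p, x_g (8 so far).
No other element is forced above x_a by the given relations, so the count is 8.

8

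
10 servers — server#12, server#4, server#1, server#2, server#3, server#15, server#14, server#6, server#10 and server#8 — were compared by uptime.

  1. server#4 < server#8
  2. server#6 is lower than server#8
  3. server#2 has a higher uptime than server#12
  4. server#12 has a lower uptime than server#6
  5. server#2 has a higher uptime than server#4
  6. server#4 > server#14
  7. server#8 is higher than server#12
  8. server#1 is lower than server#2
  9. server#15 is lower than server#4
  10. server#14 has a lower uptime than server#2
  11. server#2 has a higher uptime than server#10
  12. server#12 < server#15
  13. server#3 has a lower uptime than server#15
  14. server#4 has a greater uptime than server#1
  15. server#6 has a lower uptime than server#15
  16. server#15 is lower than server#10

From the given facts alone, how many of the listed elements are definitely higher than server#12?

6

The elements the relations force above server#12 are server#6, server#15, server#4, server#8, server#10, server#2 — no chain reaches any other.
That is 6.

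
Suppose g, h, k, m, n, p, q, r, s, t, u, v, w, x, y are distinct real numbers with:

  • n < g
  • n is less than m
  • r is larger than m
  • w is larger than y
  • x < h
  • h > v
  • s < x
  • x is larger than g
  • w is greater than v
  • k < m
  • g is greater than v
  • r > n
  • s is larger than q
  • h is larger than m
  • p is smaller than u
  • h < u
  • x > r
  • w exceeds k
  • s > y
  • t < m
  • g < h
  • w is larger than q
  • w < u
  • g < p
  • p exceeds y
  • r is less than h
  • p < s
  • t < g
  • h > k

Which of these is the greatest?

n is not greatest since n < m; t is not greatest since t < g; q is not greatest since q < s; y is not greatest since y < s; v is not greatest since v < g; k is not greatest since k < m; g is not greatest since g < h; m is not greatest since m < r; p is not greatest since p < u; r is not greatest since r < x; s is not greatest since s < x; x is not greatest since x < h; h is not greatest since h < u; w is not greatest since w < u.
Only u has nothing above it, so u is the greatest.

u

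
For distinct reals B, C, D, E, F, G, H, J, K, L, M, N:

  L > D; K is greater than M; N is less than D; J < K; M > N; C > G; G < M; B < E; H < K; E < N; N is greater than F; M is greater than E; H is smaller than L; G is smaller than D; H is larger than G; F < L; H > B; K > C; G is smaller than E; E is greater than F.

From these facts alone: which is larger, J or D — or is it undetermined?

undetermined

Following every chain through J: above J we get K.
D is not reached, and no chain runs the other way from D to J.
So the given relations leave the order of J and D undetermined.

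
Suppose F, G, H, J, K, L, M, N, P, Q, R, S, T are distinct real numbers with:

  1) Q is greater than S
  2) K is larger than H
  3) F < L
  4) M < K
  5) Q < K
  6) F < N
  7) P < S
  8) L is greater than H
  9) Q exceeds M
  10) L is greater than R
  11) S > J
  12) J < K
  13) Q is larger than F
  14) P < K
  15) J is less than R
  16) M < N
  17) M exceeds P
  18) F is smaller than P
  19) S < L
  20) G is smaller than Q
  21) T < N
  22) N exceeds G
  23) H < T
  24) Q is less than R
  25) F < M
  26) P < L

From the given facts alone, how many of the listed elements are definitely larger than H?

4

The elements the relations force above H are T, N, L, K — no chain reaches any other.
That is 4.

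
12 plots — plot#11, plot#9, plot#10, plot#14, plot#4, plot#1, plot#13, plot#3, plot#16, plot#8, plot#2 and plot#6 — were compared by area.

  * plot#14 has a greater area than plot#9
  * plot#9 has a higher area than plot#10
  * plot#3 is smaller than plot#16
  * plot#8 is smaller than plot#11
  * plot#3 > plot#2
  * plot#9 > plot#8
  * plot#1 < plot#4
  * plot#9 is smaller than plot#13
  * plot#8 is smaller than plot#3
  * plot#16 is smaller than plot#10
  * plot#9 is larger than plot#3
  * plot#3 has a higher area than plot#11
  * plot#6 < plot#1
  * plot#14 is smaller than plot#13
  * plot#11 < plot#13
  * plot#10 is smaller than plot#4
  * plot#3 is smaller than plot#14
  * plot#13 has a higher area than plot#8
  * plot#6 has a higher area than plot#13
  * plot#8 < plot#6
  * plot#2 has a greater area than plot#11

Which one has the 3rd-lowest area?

Chaining the given pairs: plot#8 < plot#11 < plot#2 < plot#3 < plot#16 < plot#10 < plot#9 < plot#14 < plot#13 < plot#6 < plot#1 < plot#4.
Counting 3 from the smallest end gives plot#2.

plot#2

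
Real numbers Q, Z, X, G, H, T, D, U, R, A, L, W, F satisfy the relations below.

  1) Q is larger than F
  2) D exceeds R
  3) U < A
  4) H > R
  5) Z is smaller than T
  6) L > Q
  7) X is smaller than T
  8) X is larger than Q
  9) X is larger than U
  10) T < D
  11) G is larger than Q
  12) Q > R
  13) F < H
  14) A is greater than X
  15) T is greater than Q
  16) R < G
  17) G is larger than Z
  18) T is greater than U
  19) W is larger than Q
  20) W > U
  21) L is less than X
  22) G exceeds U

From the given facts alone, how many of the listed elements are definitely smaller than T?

7

The elements the relations force below T are R, F, Z, Q, U, L, X — no chain reaches any other.
That is 7.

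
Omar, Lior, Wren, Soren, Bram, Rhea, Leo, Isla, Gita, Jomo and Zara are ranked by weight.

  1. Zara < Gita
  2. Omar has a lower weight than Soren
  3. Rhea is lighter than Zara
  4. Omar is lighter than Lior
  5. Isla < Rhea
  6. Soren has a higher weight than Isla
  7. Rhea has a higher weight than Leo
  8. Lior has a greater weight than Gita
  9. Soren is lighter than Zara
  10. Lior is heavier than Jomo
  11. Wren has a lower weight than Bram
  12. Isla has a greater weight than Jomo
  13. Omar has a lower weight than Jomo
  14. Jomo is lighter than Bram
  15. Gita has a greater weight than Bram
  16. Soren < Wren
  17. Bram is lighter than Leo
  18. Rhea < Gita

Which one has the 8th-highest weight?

Piecing the relations together gives one ordering: Omar < Jomo < Isla < Soren < Wren < Bram < Leo < Rhea < Zara < Gita < Lior.
The 8th largest is Soren.

Soren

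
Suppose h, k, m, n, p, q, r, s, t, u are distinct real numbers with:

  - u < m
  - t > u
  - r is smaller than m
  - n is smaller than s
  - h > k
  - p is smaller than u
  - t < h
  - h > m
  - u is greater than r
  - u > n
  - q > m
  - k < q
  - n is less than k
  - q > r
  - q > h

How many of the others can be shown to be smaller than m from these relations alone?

4

The elements the relations force below m are r, p, n, u — no chain reaches any other.
That is 4.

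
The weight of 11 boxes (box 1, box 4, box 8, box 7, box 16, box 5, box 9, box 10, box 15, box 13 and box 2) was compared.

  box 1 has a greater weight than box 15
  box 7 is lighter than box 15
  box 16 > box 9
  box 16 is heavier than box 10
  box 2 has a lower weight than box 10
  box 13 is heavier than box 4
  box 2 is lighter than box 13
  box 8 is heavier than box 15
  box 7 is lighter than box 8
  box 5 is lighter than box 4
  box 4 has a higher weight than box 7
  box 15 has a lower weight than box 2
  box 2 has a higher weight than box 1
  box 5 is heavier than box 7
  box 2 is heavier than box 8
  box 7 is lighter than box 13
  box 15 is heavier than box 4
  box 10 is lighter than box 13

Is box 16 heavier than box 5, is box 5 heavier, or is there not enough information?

box 5 < box 4 and box 4 < box 15 give box 5 < box 15.
Then box 15 < box 1 extends the chain to box 1.
With box 1 < box 2: box 5 < box 4 < box 15 < box 1 < box 2.
Then box 2 < box 10 extends the chain to box 10.
Then box 10 < box 16 extends the chain to box 16.
So box 16 is heavier.

box 16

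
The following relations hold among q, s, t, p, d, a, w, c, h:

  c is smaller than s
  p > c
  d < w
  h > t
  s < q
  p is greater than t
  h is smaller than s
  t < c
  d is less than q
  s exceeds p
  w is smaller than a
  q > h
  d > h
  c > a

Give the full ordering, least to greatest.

t < h < d < w < a < c < p < s < q

Nothing is placed below t, so it is least; from there t < h; h < d; d < w; w < a; a < c; c < p; p < s; s < q, each given directly.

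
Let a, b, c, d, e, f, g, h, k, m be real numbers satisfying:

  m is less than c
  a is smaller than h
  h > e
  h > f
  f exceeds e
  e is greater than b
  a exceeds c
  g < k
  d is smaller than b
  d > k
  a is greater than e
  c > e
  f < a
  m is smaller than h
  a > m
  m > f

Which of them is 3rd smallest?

Chaining the given pairs: g < k < d < b < e < f < m < c < a < h.
Counting 3 from the smallest end gives d.

d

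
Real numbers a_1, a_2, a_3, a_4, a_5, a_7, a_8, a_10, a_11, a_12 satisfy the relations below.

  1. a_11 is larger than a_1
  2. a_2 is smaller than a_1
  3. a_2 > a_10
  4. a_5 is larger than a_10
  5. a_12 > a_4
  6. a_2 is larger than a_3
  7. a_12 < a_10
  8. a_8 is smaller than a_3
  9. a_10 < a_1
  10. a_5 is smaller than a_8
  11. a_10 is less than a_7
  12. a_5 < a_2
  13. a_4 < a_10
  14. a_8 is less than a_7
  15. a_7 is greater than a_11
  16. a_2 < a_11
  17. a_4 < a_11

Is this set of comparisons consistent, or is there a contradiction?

consistent

The single ordering a_4 < a_12 < a_10 < a_5 < a_8 < a_3 < a_2 < a_1 < a_11 < a_7 satisfies every listed relation, so no contradiction arises.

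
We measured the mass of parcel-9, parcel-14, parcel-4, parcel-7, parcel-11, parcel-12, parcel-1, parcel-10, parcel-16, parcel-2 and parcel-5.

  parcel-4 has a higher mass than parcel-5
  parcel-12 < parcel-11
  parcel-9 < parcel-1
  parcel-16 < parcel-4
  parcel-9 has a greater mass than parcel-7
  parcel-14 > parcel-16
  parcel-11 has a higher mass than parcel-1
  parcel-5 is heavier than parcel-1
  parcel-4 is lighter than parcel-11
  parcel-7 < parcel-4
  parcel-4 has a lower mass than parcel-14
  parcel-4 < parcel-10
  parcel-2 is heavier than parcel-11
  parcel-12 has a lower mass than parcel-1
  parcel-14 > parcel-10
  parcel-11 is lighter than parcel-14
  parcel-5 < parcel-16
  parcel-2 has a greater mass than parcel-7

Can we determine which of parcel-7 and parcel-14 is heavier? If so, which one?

parcel-7 < parcel-9 and parcel-9 < parcel-1 give parcel-7 < parcel-1.
With parcel-1 < parcel-5: parcel-7 < parcel-9 < parcel-1 < parcel-5.
With parcel-5 < parcel-16: parcel-7 < parcel-9 < parcel-1 < parcel-5 < parcel-16.
Then parcel-16 < parcel-4 extends the chain to parcel-4.
With parcel-4 < parcel-10: parcel-7 < parcel-9 < parcel-1 < parcel-5 < parcel-16 < parcel-4 < parcel-10.
With parcel-10 < parcel-14: parcel-7 < parcel-9 < parcel-1 < parcel-5 < parcel-16 < parcel-4 < parcel-10 < parcel-14.
So parcel-14 is heavier.

parcel-14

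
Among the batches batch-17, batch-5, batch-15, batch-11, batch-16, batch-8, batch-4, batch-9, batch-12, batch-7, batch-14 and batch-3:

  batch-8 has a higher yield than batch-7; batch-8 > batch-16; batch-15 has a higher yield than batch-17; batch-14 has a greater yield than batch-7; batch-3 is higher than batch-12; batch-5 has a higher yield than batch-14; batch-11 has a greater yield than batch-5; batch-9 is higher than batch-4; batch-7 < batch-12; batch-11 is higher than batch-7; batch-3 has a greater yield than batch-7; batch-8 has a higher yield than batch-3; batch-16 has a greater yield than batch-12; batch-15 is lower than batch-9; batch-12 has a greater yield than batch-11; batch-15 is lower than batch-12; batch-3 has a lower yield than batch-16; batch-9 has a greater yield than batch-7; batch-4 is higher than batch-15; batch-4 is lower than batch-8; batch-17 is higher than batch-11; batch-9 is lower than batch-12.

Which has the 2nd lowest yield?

batch-14

The consecutive relations fix a unique order: batch-7 < batch-14 < batch-5 < batch-11 < batch-17 < batch-15 < batch-4 < batch-9 < batch-12 < batch-3 < batch-16 < batch-8.
Counting 2 from the smallest end gives batch-14.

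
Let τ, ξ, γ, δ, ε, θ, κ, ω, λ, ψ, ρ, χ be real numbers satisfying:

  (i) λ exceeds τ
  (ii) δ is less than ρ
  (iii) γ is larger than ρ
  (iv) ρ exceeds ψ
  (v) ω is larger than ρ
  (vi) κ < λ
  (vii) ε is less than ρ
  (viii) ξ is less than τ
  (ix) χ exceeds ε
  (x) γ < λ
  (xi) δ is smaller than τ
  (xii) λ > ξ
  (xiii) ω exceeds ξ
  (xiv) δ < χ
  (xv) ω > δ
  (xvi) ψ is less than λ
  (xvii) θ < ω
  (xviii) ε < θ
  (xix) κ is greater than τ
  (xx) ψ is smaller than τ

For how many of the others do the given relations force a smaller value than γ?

Directly below γ: ρ.
One step further: δ, ε, ψ (4 so far).
Nothing else is reachable below γ; 4 in all.

4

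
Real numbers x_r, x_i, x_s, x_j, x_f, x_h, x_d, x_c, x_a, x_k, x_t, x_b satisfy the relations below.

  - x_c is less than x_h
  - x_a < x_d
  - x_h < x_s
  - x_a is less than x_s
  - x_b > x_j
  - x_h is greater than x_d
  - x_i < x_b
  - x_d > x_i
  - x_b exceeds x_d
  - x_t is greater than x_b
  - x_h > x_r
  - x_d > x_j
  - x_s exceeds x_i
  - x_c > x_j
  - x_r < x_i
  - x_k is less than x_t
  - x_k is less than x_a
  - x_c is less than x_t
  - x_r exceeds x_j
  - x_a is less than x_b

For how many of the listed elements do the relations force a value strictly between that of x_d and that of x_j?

Chaining upward from x_j reaches: x_c, x_r, x_i, x_b, x_h, x_s, x_t.
Chaining downward from x_d reaches: x_k, x_a, x_r, x_i.
Strictly between x_j and x_d are those in both lists: x_r, x_i — 2 elements.

2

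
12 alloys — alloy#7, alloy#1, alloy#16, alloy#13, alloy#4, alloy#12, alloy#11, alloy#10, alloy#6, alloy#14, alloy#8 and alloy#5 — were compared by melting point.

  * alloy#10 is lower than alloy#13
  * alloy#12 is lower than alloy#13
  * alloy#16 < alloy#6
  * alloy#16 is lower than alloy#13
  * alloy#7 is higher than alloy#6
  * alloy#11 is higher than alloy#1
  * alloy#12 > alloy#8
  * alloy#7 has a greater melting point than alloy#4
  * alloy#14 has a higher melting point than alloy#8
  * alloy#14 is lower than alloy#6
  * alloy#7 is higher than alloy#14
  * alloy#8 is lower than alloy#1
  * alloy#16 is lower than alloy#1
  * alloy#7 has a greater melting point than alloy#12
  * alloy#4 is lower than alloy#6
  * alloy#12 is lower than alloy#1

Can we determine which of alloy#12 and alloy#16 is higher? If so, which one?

Following every chain through alloy#12: above alloy#12 we get alloy#1, alloy#13, alloy#7, alloy#11; below alloy#12 we get alloy#8.
alloy#16 is not reached, and no chain runs the other way from alloy#16 to alloy#12.
So the given relations leave the order of alloy#12 and alloy#16 undetermined.

undetermined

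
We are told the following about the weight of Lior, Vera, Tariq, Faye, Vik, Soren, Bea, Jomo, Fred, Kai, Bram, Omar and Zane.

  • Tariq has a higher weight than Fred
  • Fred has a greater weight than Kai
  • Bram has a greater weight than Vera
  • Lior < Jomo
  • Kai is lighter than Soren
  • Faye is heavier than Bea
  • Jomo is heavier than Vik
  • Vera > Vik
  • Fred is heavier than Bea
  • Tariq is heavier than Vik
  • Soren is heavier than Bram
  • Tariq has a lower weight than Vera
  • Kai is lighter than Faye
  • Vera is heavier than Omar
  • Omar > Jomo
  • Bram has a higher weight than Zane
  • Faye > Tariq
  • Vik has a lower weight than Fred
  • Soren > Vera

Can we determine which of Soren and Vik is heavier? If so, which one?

Vik < Fred and Fred < Tariq give Vik < Tariq.
Then Tariq < Vera extends the chain to Vera.
Then Vera < Bram extends the chain to Bram.
Then Bram < Soren extends the chain to Soren.
So Soren is heavier.

Soren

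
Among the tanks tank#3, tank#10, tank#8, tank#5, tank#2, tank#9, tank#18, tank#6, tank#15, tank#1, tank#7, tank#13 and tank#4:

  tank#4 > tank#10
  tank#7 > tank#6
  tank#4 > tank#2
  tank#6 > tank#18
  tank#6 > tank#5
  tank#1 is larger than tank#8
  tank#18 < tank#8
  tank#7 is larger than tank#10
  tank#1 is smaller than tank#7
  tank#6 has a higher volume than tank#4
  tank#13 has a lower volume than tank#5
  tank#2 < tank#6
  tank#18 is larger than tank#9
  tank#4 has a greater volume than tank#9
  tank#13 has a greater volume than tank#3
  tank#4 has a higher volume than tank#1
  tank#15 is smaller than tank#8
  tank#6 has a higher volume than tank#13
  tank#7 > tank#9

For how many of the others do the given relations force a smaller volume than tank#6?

Directly below tank#6: tank#2, tank#18, tank#13, tank#5, tank#4.
One step further: tank#10, tank#9, tank#3, tank#1 (9 so far).
One step further: tank#8 (10 so far).
One step further: tank#15 (11 so far).
Nothing else is reachable below tank#6; 11 in all.

11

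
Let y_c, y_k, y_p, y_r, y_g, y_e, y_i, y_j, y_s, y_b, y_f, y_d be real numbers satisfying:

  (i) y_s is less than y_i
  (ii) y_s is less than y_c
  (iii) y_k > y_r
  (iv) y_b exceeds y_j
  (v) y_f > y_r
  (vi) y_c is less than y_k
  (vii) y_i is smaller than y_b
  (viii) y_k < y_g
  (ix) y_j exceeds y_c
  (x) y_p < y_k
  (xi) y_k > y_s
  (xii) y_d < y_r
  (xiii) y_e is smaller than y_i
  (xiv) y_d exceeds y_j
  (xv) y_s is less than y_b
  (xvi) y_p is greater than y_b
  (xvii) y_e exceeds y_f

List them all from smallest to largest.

Each adjacent pair is fixed by a given relation: y_s < y_c; y_c < y_j; y_j < y_d; y_d < y_r; y_r < y_f; y_f < y_e; y_e < y_i; y_i < y_b; y_b < y_p; y_p < y_k; y_k < y_g. Chaining them end to end gives the full order.

y_s < y_c < y_j < y_d < y_r < y_f < y_e < y_i < y_b < y_p < y_k < y_g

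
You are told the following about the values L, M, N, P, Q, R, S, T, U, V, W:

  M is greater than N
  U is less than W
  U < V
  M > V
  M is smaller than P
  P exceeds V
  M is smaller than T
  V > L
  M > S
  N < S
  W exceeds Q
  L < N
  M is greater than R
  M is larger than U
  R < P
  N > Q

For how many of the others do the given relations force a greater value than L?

The elements the relations force above L are N, V, S, M, T, P — no chain reaches any other.
That is 6.

6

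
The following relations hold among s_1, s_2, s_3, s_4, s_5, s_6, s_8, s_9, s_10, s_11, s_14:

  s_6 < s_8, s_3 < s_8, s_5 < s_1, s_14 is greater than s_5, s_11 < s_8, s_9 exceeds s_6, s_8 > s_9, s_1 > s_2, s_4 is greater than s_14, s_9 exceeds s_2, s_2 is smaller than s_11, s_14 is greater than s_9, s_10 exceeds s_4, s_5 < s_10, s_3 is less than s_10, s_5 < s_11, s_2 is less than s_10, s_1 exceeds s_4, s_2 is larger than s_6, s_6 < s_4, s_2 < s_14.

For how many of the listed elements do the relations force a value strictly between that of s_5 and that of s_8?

The relations place s_5 below s_8. An element lies strictly between them when it is forced above s_5 and also forced below s_8.
Above s_5: {s_11, s_14, s_4, s_10, s_1}. Below s_8: {s_6, s_2, s_11, s_9, s_3}.
Intersection: {s_11} — 1.

1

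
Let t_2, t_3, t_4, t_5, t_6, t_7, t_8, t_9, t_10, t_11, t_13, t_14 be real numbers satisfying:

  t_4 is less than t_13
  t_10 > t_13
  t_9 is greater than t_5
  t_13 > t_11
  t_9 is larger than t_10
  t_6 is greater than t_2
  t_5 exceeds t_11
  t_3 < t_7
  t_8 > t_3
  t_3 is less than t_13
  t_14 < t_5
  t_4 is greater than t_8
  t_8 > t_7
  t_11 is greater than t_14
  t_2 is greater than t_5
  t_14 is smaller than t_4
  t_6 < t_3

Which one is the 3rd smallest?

The consecutive relations fix a unique order: t_14 < t_11 < t_5 < t_2 < t_6 < t_3 < t_7 < t_8 < t_4 < t_13 < t_10 < t_9.
The 3rd smallest is t_5.

t_5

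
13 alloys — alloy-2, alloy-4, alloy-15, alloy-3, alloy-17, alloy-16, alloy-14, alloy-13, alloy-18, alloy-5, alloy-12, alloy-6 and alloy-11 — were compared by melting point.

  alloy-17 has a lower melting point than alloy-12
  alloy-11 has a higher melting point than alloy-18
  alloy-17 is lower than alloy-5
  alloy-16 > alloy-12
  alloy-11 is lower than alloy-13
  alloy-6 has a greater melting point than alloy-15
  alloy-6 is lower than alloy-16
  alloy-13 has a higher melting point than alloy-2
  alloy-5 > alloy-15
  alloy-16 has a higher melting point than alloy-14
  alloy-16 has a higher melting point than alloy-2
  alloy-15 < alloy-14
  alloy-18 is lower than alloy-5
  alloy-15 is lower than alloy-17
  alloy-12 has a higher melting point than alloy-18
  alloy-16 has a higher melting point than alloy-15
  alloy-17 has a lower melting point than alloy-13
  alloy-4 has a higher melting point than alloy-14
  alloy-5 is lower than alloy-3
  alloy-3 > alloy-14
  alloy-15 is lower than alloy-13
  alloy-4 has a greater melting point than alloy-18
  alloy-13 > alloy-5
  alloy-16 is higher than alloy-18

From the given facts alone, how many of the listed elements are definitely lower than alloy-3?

Directly below alloy-3: alloy-14, alloy-5.
One step further: alloy-15, alloy-18, alloy-17 (5 so far).
Nothing else is reachable below alloy-3; 5 in all.

5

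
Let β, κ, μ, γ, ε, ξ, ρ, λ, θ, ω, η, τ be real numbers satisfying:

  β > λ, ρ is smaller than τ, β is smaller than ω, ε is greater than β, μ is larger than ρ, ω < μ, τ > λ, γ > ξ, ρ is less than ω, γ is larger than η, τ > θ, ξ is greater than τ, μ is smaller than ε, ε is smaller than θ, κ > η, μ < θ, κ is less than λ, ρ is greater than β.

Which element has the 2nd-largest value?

The consecutive relations fix a unique order: η < κ < λ < β < ρ < ω < μ < ε < θ < τ < ξ < γ.
The 2nd largest is ξ.

ξ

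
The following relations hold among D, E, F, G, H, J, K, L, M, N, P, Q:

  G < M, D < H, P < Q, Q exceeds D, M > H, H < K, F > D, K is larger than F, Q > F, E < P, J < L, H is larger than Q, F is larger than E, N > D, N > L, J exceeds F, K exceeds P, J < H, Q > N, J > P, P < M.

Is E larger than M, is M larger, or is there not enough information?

Chaining the given relations: E < F < J < L < N < Q < H < M.
So M is larger.

M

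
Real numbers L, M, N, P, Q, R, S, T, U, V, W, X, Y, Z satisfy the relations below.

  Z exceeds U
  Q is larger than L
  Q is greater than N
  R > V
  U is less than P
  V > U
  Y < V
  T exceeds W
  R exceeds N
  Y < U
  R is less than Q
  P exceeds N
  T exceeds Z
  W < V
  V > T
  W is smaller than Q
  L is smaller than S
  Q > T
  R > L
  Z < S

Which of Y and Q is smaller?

The relevant relations are Y < U; U < Z; Z < T; T < V; V < R; R < Q.
Chaining these gives Y < U < Z < T < V < R < Q.
So Y < Q; Y is the smaller of the two.

Y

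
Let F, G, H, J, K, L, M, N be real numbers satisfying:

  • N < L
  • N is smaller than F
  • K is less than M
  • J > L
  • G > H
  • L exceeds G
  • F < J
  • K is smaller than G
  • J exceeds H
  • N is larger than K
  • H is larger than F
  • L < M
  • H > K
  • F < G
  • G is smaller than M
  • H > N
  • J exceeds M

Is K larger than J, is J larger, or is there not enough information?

J

The relevant relations are K < N; N < F; F < H; H < G; G < L; L < M; M < J.
Together: K < N < F < H < G < L < M < J.
So J is larger.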